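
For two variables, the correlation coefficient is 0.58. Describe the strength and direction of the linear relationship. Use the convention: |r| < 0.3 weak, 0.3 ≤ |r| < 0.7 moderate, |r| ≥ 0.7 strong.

r = 0.58 > 0 so the relationship is positive.
|r| = 0.58, which falls in the moderate range.

moderate positive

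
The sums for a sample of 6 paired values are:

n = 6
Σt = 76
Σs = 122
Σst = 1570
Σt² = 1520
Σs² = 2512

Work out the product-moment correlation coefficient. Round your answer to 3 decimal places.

0.187

r = (nΣst − ΣsΣt) / √[(nΣs² − (Σs)²)(nΣt² − (Σt)²)]
Numerator: 6×1570 − 122×76 = 148
Denominator: √[(15072 − 14884)(9120 − 5776)] = √[188 × 3344] = 792.8884
r = 148 / 792.8884 ≈ 0.187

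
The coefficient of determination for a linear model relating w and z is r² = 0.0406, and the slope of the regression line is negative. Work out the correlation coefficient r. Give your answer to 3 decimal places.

|r| = √0.0406 = 0.201
The association is negative, so r = −0.201.

-0.201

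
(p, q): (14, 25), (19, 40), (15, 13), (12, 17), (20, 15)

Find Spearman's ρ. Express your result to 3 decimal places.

-0.100

Rank p: 2, 4, 3, 1, 5
Rank q: 4, 5, 1, 3, 2
d = rank(p) − rank(q): -2, -1, 2, -2, 3; Σd² = 22
ρ = 1 − 6Σd² / [n(n²−1)] = 1 − 6×22 / (5×24) = 1 − 132/120 ≈ -0.100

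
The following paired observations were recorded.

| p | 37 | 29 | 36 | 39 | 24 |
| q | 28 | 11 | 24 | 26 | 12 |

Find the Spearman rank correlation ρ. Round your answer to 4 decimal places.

0.8000

Rank p: 4, 2, 3, 5, 1
Rank q: 5, 1, 3, 4, 2
d = rank(p) − rank(q): -1, 1, 0, 1, -1; Σd² = 4
ρ = 1 − 6Σd² / [n(n²−1)] = 1 − 6×4 / (5×24) = 1 − 24/120 ≈ 0.8000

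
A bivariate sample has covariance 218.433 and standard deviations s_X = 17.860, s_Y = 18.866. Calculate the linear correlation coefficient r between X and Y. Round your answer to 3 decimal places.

0.648

r = Cov(X,Y) / (s_X · s_Y) = 218.433 / (17.860 × 18.866)
  = 218.433 / 336.9468 ≈ 0.648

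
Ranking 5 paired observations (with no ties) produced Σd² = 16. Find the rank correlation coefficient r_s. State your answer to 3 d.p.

ρ = 1 − 6Σd² / [n(n²−1)] = 1 − 6×16 / (5×24)
  = 1 − 96/120 = 1 − 0.8000 ≈ 0.200

0.200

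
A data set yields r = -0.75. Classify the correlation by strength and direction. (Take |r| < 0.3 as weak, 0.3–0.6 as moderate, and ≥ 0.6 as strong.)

r = -0.75 < 0 so the relationship is negative.
|r| = 0.75, which falls in the strong range.

strong negative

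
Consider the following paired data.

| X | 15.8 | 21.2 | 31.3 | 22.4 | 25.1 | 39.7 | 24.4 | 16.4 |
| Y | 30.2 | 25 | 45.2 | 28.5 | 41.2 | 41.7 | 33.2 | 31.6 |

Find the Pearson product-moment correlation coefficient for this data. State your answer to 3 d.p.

0.730

n = 8, ΣX = 196.3, ΣY = 276.6, ΣX² = 5250.95, ΣY² = 9929.46, ΣXY = 7078.25
nΣXY − ΣXΣY = 56626 − 54296.58 = 2329.42
nΣX² − (ΣX)² = 42007.6 − 38533.69 = 3473.91; nΣY² − (ΣY)² = 79435.68 − 76507.56 = 2928.12
r = 2329.42 / √(3473.91 × 2928.12) = 2329.42 / 3189.3613 ≈ 0.730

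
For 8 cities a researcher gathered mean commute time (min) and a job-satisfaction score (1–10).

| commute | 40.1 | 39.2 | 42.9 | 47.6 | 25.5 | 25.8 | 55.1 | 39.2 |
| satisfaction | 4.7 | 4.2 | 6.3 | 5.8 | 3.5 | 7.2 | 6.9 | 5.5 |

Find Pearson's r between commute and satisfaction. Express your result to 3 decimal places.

0.345

n = 8, Σx = 315.4, Σy = 44.1, Σx² = 13139.36, Σy² = 255.01, Σxy = 1770.26
nΣxy − ΣxΣy = 14162.08 − 13909.14 = 252.94
nΣx² − (Σx)² = 105114.88 − 99477.16 = 5637.72; nΣy² − (Σy)² = 2040.08 − 1944.81 = 95.27
r = 252.94 / √(5637.72 × 95.27) = 252.94 / 732.8749 ≈ 0.345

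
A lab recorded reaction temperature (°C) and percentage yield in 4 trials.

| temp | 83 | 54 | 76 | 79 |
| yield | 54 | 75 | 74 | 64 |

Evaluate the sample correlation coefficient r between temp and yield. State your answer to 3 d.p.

n = 4, Σx = 292, Σy = 267, Σx² = 21822, Σy² = 18113, Σxy = 19212
nΣxy − ΣxΣy = 76848 − 77964 = -1116
nΣx² − (Σx)² = 87288 − 85264 = 2024; nΣy² − (Σy)² = 72452 − 71289 = 1163
r = -1116 / √(2024 × 1163) = -1116 / 1534.2464 ≈ -0.727

-0.727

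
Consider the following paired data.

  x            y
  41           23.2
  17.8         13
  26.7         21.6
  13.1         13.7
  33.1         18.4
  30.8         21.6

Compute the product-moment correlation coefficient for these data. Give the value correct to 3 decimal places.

n = 6, Σx = 162.5, Σy = 111.5, Σx² = 4926.59, Σy² = 2166.61, Σxy = 3213.11
nΣxy − ΣxΣy = 19278.66 − 18118.75 = 1159.91
nΣx² − (Σx)² = 29559.54 − 26406.25 = 3153.29; nΣy² − (Σy)² = 12999.66 − 12432.25 = 567.41
r = 1159.91 / √(3153.29 × 567.41) = 1159.91 / 1337.6129 ≈ 0.867

0.867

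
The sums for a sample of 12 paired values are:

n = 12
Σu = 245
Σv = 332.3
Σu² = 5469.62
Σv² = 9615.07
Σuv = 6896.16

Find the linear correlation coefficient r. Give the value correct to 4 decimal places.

0.2542

r = (nΣuv − ΣuΣv) / √[(nΣu² − (Σu)²)(nΣv² − (Σv)²)]
Numerator: 12×6896.16 − 245×332.3 = 1340.42
Denominator: √[(65635.44 − 60025)(115380.84 − 110423.29)] = √[5610.44 × 4957.55] = 5273.9015
r = 1340.42 / 5273.9015 ≈ 0.2542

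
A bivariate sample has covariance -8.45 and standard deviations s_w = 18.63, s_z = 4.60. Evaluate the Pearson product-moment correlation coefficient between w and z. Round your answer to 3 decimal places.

-0.099

r = Cov(w,z) / (s_w · s_z) = -8.45 / (18.63 × 4.60)
  = -8.45 / 85.6980 ≈ -0.099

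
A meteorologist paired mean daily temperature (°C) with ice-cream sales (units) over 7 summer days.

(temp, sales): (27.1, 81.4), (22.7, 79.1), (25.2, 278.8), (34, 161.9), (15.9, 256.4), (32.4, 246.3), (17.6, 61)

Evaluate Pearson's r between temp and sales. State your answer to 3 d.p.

n = 7, Σx = 174.9, Σy = 1164.9, Σx² = 4653.07, Σy² = 246949.47, Σxy = 29662.35
nΣxy − ΣxΣy = 207636.45 − 203741.01 = 3895.44
nΣx² − (Σx)² = 32571.49 − 30590.01 = 1981.48; nΣy² − (Σy)² = 1728646.29 − 1356992.01 = 371654.28
r = 3895.44 / √(1981.48 × 371654.28) = 3895.44 / 27137.1613 ≈ 0.144

0.144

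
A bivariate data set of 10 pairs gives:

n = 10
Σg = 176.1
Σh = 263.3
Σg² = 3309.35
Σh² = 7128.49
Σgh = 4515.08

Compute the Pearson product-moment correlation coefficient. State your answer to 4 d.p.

r = (nΣgh − ΣgΣh) / √[(nΣg² − (Σg)²)(nΣh² − (Σh)²)]
Numerator: 10×4515.08 − 176.1×263.3 = -1216.33
Denominator: √[(33093.5 − 31011.21)(71284.9 − 69326.89)] = √[2082.29 × 1958.01] = 2019.1941
r = -1216.33 / 2019.1941 ≈ -0.6024

-0.6024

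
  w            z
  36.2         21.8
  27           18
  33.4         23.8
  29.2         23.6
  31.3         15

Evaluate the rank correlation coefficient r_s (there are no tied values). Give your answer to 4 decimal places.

0.3000

Rank w: 5, 1, 4, 2, 3
Rank z: 3, 2, 5, 4, 1
d = rank(w) − rank(z): 2, -1, -1, -2, 2; Σd² = 14
ρ = 1 − 6Σd² / [n(n²−1)] = 1 − 6×14 / (5×24) = 1 − 84/120 ≈ 0.3000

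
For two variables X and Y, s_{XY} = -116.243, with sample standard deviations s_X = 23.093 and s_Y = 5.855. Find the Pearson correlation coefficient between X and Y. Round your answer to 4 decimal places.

-0.8597

r = Cov(X,Y) / (s_X · s_Y) = -116.243 / (23.093 × 5.855)
  = -116.243 / 135.2095 ≈ -0.8597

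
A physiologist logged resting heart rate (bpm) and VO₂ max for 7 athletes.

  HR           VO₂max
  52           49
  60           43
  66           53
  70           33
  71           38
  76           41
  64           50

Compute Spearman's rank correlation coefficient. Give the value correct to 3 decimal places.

Rank HR: 1, 2, 4, 5, 6, 7, 3
Rank VO₂max: 5, 4, 7, 1, 2, 3, 6
d = rank(HR) − rank(VO₂max): -4, -2, -3, 4, 4, 4, -3; Σd² = 86
ρ = 1 − 6Σd² / [n(n²−1)] = 1 − 6×86 / (7×48) = 1 − 516/336 ≈ -0.536

-0.536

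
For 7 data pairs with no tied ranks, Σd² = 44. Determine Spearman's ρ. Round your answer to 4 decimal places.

0.2143

ρ = 1 − 6Σd² / [n(n²−1)] = 1 − 6×44 / (7×48)
  = 1 − 264/336 = 1 − 0.78571 ≈ 0.2143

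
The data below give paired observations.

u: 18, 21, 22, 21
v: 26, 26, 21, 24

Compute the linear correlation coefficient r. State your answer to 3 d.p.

-0.692

n = 4, Σu = 82, Σv = 97, Σu² = 1690, Σv² = 2369, Σuv = 1980
nΣuv − ΣuΣv = 7920 − 7954 = -34
nΣu² − (Σu)² = 6760 − 6724 = 36; nΣv² − (Σv)² = 9476 − 9409 = 67
r = -34 / √(36 × 67) = -34 / 49.1121 ≈ -0.692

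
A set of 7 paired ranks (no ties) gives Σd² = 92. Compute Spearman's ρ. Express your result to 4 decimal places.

ρ = 1 − 6Σd² / [n(n²−1)] = 1 − 6×92 / (7×48)
  = 1 − 552/336 = 1 − 1.64286 ≈ -0.6429

-0.6429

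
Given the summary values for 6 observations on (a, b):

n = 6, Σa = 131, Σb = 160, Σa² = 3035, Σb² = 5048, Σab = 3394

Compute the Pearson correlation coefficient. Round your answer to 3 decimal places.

r = (nΣab − ΣaΣb) / √[(nΣa² − (Σa)²)(nΣb² − (Σb)²)]
Numerator: 6×3394 − 131×160 = -596
Denominator: √[(18210 − 17161)(30288 − 25600)] = √[1049 × 4688] = 2217.5915
r = -596 / 2217.5915 ≈ -0.269

-0.269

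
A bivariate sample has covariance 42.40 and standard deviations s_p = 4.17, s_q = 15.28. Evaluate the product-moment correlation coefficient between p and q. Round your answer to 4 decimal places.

r = Cov(p,q) / (s_p · s_q) = 42.40 / (4.17 × 15.28)
  = 42.40 / 63.7176 ≈ 0.6654

0.6654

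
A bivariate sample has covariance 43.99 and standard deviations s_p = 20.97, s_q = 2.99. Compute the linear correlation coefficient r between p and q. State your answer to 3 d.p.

0.702

r = Cov(p,q) / (s_p · s_q) = 43.99 / (20.97 × 2.99)
  = 43.99 / 62.7003 ≈ 0.702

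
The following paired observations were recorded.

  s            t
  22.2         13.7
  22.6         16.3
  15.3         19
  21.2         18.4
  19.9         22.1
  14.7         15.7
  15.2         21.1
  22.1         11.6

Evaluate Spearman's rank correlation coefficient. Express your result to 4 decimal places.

-0.4286

Rank s: 7, 8, 3, 5, 4, 1, 2, 6
Rank t: 2, 4, 6, 5, 8, 3, 7, 1
d = rank(s) − rank(t): 5, 4, -3, 0, -4, -2, -5, 5; Σd² = 120
ρ = 1 − 6Σd² / [n(n²−1)] = 1 − 6×120 / (8×63) = 1 − 720/504 ≈ -0.4286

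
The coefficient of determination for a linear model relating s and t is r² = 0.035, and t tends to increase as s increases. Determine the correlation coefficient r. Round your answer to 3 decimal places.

|r| = √0.035 = 0.187
The association is positive, so r = 0.187.

0.187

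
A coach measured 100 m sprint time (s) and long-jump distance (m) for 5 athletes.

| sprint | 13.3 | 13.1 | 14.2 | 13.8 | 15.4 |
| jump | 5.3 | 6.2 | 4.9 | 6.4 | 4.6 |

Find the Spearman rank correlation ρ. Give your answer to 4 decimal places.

Rank sprint: 2, 1, 4, 3, 5
Rank jump: 3, 4, 2, 5, 1
d = rank(sprint) − rank(jump): -1, -3, 2, -2, 4; Σd² = 34
ρ = 1 − 6Σd² / [n(n²−1)] = 1 − 6×34 / (5×24) = 1 − 204/120 ≈ -0.7000

-0.7000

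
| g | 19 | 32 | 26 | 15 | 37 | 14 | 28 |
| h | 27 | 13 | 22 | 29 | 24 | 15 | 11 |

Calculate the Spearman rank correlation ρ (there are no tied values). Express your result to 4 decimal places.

Rank g: 3, 6, 4, 2, 7, 1, 5
Rank h: 6, 2, 4, 7, 5, 3, 1
d = rank(g) − rank(h): -3, 4, 0, -5, 2, -2, 4; Σd² = 74
ρ = 1 − 6Σd² / [n(n²−1)] = 1 − 6×74 / (7×48) = 1 − 444/336 ≈ -0.3214

-0.3214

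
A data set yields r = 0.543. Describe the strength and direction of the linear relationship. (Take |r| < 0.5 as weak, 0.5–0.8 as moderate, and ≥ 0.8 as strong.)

moderate positive

r = 0.543 > 0 so the relationship is positive.
|r| = 0.543, which falls in the moderate range.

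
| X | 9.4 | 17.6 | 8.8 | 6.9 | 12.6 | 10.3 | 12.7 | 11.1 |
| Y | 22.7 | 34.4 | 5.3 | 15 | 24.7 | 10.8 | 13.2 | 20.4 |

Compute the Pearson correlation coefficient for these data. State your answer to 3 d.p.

n = 8, ΣX = 89.4, ΣY = 146.5, ΣX² = 1072.52, ΣY² = 3268.87, ΣXY = 1785.5
nΣXY − ΣXΣY = 14284 − 13097.1 = 1186.9
nΣX² − (ΣX)² = 8580.16 − 7992.36 = 587.8; nΣY² − (ΣY)² = 26150.96 − 21462.25 = 4688.71
r = 1186.9 / √(587.8 × 4688.71) = 1186.9 / 1660.1276 ≈ 0.715

0.715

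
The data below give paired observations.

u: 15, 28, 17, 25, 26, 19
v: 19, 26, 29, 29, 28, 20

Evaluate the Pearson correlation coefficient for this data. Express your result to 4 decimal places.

n = 6, Σu = 130, Σv = 151, Σu² = 2960, Σv² = 3903, Σuv = 3339
nΣuv − ΣuΣv = 20034 − 19630 = 404
nΣu² − (Σu)² = 17760 − 16900 = 860; nΣv² − (Σv)² = 23418 − 22801 = 617
r = 404 / √(860 × 617) = 404 / 728.4367 ≈ 0.5546

0.5546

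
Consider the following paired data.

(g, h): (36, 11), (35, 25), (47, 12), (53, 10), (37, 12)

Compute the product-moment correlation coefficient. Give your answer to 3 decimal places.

n = 5, Σg = 208, Σh = 70, Σg² = 8908, Σh² = 1134, Σgh = 2809
nΣgh − ΣgΣh = 14045 − 14560 = -515
nΣg² − (Σg)² = 44540 − 43264 = 1276; nΣh² − (Σh)² = 5670 − 4900 = 770
r = -515 / √(1276 × 770) = -515 / 991.2215 ≈ -0.520

-0.520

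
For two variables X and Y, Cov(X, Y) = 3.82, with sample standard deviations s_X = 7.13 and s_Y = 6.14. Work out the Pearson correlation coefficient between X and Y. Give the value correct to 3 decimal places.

0.087

r = Cov(X,Y) / (s_X · s_Y) = 3.82 / (7.13 × 6.14)
  = 3.82 / 43.7782 ≈ 0.087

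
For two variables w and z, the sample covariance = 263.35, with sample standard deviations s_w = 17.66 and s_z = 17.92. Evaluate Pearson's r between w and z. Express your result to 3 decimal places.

r = Cov(w,z) / (s_w · s_z) = 263.35 / (17.66 × 17.92)
  = 263.35 / 316.4672 ≈ 0.832

0.832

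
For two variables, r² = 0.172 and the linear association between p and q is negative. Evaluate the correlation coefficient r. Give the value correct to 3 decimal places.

-0.415

|r| = √0.172 = 0.415
The association is negative, so r = −0.415.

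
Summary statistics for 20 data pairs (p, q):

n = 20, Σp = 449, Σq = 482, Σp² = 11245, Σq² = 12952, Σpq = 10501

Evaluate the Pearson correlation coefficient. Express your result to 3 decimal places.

-0.256

r = (nΣpq − ΣpΣq) / √[(nΣp² − (Σp)²)(nΣq² − (Σq)²)]
Numerator: 20×10501 − 449×482 = -6398
Denominator: √[(224900 − 201601)(259040 − 232324)] = √[23299 × 26716] = 24949.0698
r = -6398 / 24949.0698 ≈ -0.256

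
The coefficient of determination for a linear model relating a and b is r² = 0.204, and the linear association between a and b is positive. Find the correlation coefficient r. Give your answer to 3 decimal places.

0.452

|r| = √0.204 = 0.452
The association is positive, so r = 0.452.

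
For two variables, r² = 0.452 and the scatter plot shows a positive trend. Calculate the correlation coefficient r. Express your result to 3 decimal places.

0.672

|r| = √0.452 = 0.672
The association is positive, so r = 0.672.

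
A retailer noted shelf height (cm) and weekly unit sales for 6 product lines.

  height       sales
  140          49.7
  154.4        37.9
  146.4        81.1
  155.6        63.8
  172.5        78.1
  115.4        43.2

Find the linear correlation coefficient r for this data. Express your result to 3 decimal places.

n = 6, Σx = 884.3, Σy = 353.8, Σx² = 132157.09, Σy² = 22520, Σxy = 53067.61
nΣxy − ΣxΣy = 318405.66 − 312865.34 = 5540.32
nΣx² − (Σx)² = 792942.54 − 781986.49 = 10956.05; nΣy² − (Σy)² = 135120 − 125174.44 = 9945.56
r = 5540.32 / √(10956.05 × 9945.56) = 5540.32 / 10438.5848 ≈ 0.531

0.531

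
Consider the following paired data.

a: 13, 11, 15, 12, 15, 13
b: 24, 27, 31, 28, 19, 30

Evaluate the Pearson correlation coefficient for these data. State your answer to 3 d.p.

n = 6, Σa = 79, Σb = 159, Σa² = 1053, Σb² = 4311, Σab = 2085
nΣab − ΣaΣb = 12510 − 12561 = -51
nΣa² − (Σa)² = 6318 − 6241 = 77; nΣb² − (Σb)² = 25866 − 25281 = 585
r = -51 / √(77 × 585) = -51 / 212.2381 ≈ -0.240

-0.240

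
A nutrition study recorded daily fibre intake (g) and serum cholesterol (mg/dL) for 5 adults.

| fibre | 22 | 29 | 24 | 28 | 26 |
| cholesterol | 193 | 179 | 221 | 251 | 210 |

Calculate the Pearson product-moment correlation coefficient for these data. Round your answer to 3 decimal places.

0.113

n = 5, Σx = 129, Σy = 1054, Σx² = 3361, Σy² = 225232, Σxy = 27229
nΣxy − ΣxΣy = 136145 − 135966 = 179
nΣx² − (Σx)² = 16805 − 16641 = 164; nΣy² − (Σy)² = 1126160 − 1110916 = 15244
r = 179 / √(164 × 15244) = 179 / 1581.1439 ≈ 0.113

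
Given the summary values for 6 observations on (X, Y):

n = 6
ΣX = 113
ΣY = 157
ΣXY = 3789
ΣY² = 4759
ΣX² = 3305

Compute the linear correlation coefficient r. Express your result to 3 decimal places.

r = (nΣXY − ΣXΣY) / √[(nΣX² − (ΣX)²)(nΣY² − (ΣY)²)]
Numerator: 6×3789 − 113×157 = 4993
Denominator: √[(19830 − 12769)(28554 − 24649)] = √[7061 × 3905] = 5251.0194
r = 4993 / 5251.0194 ≈ 0.951

0.951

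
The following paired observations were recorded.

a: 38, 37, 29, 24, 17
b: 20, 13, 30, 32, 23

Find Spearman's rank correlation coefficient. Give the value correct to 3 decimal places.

Rank a: 5, 4, 3, 2, 1
Rank b: 2, 1, 4, 5, 3
d = rank(a) − rank(b): 3, 3, -1, -3, -2; Σd² = 32
ρ = 1 − 6Σd² / [n(n²−1)] = 1 − 6×32 / (5×24) = 1 − 192/120 ≈ -0.600

-0.600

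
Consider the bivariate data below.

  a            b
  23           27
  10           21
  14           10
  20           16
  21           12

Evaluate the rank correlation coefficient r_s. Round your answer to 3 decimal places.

Rank a: 5, 1, 2, 3, 4
Rank b: 5, 4, 1, 3, 2
d = rank(a) − rank(b): 0, -3, 1, 0, 2; Σd² = 14
ρ = 1 − 6Σd² / [n(n²−1)] = 1 − 6×14 / (5×24) = 1 − 84/120 ≈ 0.300

0.300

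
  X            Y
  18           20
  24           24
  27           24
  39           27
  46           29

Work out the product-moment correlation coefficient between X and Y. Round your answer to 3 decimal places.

0.970

n = 5, ΣX = 154, ΣY = 124, ΣX² = 5266, ΣY² = 3122, ΣXY = 3971
nΣXY − ΣXΣY = 19855 − 19096 = 759
nΣX² − (ΣX)² = 26330 − 23716 = 2614; nΣY² − (ΣY)² = 15610 − 15376 = 234
r = 759 / √(2614 × 234) = 759 / 782.0972 ≈ 0.970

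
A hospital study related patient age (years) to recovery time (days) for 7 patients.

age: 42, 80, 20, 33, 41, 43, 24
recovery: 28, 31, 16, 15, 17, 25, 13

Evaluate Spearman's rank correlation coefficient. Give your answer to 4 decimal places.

0.8571

Rank age: 5, 7, 1, 3, 4, 6, 2
Rank recovery: 6, 7, 3, 2, 4, 5, 1
d = rank(age) − rank(recovery): -1, 0, -2, 1, 0, 1, 1; Σd² = 8
ρ = 1 − 6Σd² / [n(n²−1)] = 1 − 6×8 / (7×48) = 1 − 48/336 ≈ 0.8571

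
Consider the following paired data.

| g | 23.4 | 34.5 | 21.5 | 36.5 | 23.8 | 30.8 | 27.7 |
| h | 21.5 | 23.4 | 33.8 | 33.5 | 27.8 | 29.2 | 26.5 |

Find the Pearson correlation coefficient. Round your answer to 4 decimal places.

n = 7, Σg = 198.2, Σh = 195.7, Σg² = 5814.68, Σh² = 5602.23, Σgh = 5554.9
nΣgh − ΣgΣh = 38884.3 − 38787.74 = 96.56
nΣg² − (Σg)² = 40702.76 − 39283.24 = 1419.52; nΣh² − (Σh)² = 39215.61 − 38298.49 = 917.12
r = 96.56 / √(1419.52 × 917.12) = 96.56 / 1140.9953 ≈ 0.0846

0.0846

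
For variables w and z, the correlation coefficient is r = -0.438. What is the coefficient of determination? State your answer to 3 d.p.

r² = (-0.438)² = 0.192

0.192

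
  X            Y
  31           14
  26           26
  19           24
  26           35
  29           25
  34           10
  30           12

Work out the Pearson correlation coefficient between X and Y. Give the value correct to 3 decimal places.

-0.633

n = 7, ΣX = 195, ΣY = 146, ΣX² = 5571, ΣY² = 3542, ΣXY = 3901
nΣXY − ΣXΣY = 27307 − 28470 = -1163
nΣX² − (ΣX)² = 38997 − 38025 = 972; nΣY² − (ΣY)² = 24794 − 21316 = 3478
r = -1163 / √(972 × 3478) = -1163 / 1838.6452 ≈ -0.633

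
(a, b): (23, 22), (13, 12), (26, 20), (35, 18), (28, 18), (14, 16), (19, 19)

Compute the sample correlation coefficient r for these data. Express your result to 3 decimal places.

n = 7, Σa = 158, Σb = 125, Σa² = 3940, Σb² = 2293, Σab = 2901
nΣab − ΣaΣb = 20307 − 19750 = 557
nΣa² − (Σa)² = 27580 − 24964 = 2616; nΣb² − (Σb)² = 16051 − 15625 = 426
r = 557 / √(2616 × 426) = 557 / 1055.6590 ≈ 0.528

0.528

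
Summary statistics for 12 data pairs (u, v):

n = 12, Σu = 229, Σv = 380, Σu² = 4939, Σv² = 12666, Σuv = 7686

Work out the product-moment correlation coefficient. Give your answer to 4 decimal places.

0.7240

r = (nΣuv − ΣuΣv) / √[(nΣu² − (Σu)²)(nΣv² − (Σv)²)]
Numerator: 12×7686 − 229×380 = 5212
Denominator: √[(59268 − 52441)(151992 − 144400)] = √[6827 × 7592] = 7199.3461
r = 5212 / 7199.3461 ≈ 0.7240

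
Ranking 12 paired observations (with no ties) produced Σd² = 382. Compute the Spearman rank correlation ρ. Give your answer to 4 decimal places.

-0.3357

ρ = 1 − 6Σd² / [n(n²−1)] = 1 − 6×382 / (12×143)
  = 1 − 2292/1716 = 1 − 1.33566 ≈ -0.3357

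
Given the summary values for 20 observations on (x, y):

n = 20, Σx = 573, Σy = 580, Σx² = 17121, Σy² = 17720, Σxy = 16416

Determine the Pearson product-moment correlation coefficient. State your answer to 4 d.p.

r = (nΣxy − ΣxΣy) / √[(nΣx² − (Σx)²)(nΣy² − (Σy)²)]
Numerator: 20×16416 − 573×580 = -4020
Denominator: √[(342420 − 328329)(354400 − 336400)] = √[14091 × 18000] = 15926.0165
r = -4020 / 15926.0165 ≈ -0.2524

-0.2524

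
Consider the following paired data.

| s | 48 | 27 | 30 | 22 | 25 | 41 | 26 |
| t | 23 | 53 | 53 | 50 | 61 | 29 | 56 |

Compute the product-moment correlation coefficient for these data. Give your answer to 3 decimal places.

n = 7, Σs = 219, Σt = 325, Σs² = 7399, Σt² = 16345, Σst = 9395
nΣst − ΣsΣt = 65765 − 71175 = -5410
nΣs² − (Σs)² = 51793 − 47961 = 3832; nΣt² − (Σt)² = 114415 − 105625 = 8790
r = -5410 / √(3832 × 8790) = -5410 / 5803.7298 ≈ -0.932

-0.932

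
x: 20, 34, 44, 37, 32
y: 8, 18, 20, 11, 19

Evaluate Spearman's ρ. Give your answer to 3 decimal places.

0.600

Rank x: 1, 3, 5, 4, 2
Rank y: 1, 3, 5, 2, 4
d = rank(x) − rank(y): 0, 0, 0, 2, -2; Σd² = 8
ρ = 1 − 6Σd² / [n(n²−1)] = 1 − 6×8 / (5×24) = 1 − 48/120 ≈ 0.600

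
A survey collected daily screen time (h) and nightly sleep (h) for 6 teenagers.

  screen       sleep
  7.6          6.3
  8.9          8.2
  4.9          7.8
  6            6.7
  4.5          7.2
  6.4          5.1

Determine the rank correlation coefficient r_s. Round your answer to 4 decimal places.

-0.0286

Rank screen: 5, 6, 2, 3, 1, 4
Rank sleep: 2, 6, 5, 3, 4, 1
d = rank(screen) − rank(sleep): 3, 0, -3, 0, -3, 3; Σd² = 36
ρ = 1 − 6Σd² / [n(n²−1)] = 1 − 6×36 / (6×35) = 1 − 216/210 ≈ -0.0286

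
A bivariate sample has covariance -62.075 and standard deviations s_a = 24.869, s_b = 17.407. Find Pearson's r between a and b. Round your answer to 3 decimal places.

r = Cov(a,b) / (s_a · s_b) = -62.075 / (24.869 × 17.407)
  = -62.075 / 432.8947 ≈ -0.143

-0.143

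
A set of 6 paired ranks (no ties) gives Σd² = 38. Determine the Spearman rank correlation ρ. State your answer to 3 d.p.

-0.086

ρ = 1 − 6Σd² / [n(n²−1)] = 1 − 6×38 / (6×35)
  = 1 − 228/210 = 1 − 1.0857 ≈ -0.086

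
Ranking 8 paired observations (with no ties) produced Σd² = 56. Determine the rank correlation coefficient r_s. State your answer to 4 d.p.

ρ = 1 − 6Σd² / [n(n²−1)] = 1 − 6×56 / (8×63)
  = 1 − 336/504 = 1 − 0.66667 ≈ 0.3333

0.3333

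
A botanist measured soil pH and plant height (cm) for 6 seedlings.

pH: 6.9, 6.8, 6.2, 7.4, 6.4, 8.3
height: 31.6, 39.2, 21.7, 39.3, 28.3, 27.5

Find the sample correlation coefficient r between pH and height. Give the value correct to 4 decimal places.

0.2314

n = 6, Σx = 42, Σy = 187.6, Σx² = 296.9, Σy² = 6107.72, Σxy = 1319.33
nΣxy − ΣxΣy = 7915.98 − 7879.2 = 36.78
nΣx² − (Σx)² = 1781.4 − 1764 = 17.4; nΣy² − (Σy)² = 36646.32 − 35193.76 = 1452.56
r = 36.78 / √(17.4 × 1452.56) = 36.78 / 158.9797 ≈ 0.2314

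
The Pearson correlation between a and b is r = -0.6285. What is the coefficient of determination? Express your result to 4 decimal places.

0.3950

r² = (-0.6285)² = 0.3950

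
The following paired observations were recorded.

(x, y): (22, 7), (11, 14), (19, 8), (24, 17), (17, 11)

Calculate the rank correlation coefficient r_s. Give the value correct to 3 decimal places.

Rank x: 4, 1, 3, 5, 2
Rank y: 1, 4, 2, 5, 3
d = rank(x) − rank(y): 3, -3, 1, 0, -1; Σd² = 20
ρ = 1 − 6Σd² / [n(n²−1)] = 1 − 6×20 / (5×24) = 1 − 120/120 ≈ 0.000

0.000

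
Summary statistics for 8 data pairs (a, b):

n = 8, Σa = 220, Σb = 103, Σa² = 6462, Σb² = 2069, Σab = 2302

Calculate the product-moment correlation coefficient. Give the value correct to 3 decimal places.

r = (nΣab − ΣaΣb) / √[(nΣa² − (Σa)²)(nΣb² − (Σb)²)]
Numerator: 8×2302 − 220×103 = -4244
Denominator: √[(51696 − 48400)(16552 − 10609)] = √[3296 × 5943] = 4425.8477
r = -4244 / 4425.8477 ≈ -0.959

-0.959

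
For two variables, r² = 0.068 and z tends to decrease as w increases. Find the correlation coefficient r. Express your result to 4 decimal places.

-0.2608

|r| = √0.068 = 0.2608
The association is negative, so r = −0.2608.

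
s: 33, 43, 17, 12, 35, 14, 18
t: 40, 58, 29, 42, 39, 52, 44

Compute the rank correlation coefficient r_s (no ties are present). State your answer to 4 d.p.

0.1071

Rank s: 5, 7, 3, 1, 6, 2, 4
Rank t: 3, 7, 1, 4, 2, 6, 5
d = rank(s) − rank(t): 2, 0, 2, -3, 4, -4, -1; Σd² = 50
ρ = 1 − 6Σd² / [n(n²−1)] = 1 − 6×50 / (7×48) = 1 − 300/336 ≈ 0.1071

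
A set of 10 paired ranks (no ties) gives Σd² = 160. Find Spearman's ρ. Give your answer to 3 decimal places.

ρ = 1 − 6Σd² / [n(n²−1)] = 1 − 6×160 / (10×99)
  = 1 − 960/990 = 1 − 0.9697 ≈ 0.030

0.030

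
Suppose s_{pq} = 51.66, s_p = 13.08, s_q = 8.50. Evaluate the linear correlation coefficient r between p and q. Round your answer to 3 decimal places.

0.465

r = Cov(p,q) / (s_p · s_q) = 51.66 / (13.08 × 8.50)
  = 51.66 / 111.1800 ≈ 0.465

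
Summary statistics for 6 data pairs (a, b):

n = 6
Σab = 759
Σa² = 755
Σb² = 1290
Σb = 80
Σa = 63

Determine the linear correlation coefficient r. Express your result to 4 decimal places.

-0.5605

r = (nΣab − ΣaΣb) / √[(nΣa² − (Σa)²)(nΣb² − (Σb)²)]
Numerator: 6×759 − 63×80 = -486
Denominator: √[(4530 − 3969)(7740 − 6400)] = √[561 × 1340] = 867.0294
r = -486 / 867.0294 ≈ -0.5605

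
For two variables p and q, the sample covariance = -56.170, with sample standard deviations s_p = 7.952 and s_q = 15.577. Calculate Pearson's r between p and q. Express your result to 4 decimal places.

r = Cov(p,q) / (s_p · s_q) = -56.170 / (7.952 × 15.577)
  = -56.170 / 123.8683 ≈ -0.4535

-0.4535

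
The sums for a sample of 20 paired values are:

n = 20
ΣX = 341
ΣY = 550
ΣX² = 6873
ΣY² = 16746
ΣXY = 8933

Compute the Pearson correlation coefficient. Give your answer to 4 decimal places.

r = (nΣXY − ΣXΣY) / √[(nΣX² − (ΣX)²)(nΣY² − (ΣY)²)]
Numerator: 20×8933 − 341×550 = -8890
Denominator: √[(137460 − 116281)(334920 − 302500)] = √[21179 × 32420] = 26203.4956
r = -8890 / 26203.4956 ≈ -0.3393

-0.3393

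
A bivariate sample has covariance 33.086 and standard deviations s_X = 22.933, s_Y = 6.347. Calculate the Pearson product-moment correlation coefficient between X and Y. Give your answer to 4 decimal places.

r = Cov(X,Y) / (s_X · s_Y) = 33.086 / (22.933 × 6.347)
  = 33.086 / 145.5558 ≈ 0.2273

0.2273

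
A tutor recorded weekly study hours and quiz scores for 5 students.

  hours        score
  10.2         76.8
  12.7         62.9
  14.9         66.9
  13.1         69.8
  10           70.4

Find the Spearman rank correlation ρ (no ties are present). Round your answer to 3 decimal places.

Rank hours: 2, 3, 5, 4, 1
Rank score: 5, 1, 2, 3, 4
d = rank(hours) − rank(score): -3, 2, 3, 1, -3; Σd² = 32
ρ = 1 − 6Σd² / [n(n²−1)] = 1 − 6×32 / (5×24) = 1 − 192/120 ≈ -0.600

-0.600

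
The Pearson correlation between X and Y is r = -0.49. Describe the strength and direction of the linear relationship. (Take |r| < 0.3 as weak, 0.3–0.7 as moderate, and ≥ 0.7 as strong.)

moderate negative

r = -0.49 < 0 so the relationship is negative.
|r| = 0.49, which falls in the moderate range.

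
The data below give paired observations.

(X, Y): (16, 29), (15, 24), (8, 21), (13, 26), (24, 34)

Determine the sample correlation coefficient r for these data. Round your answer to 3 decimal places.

n = 5, ΣX = 76, ΣY = 134, ΣX² = 1290, ΣY² = 3690, ΣXY = 2146
nΣXY − ΣXΣY = 10730 − 10184 = 546
nΣX² − (ΣX)² = 6450 − 5776 = 674; nΣY² − (ΣY)² = 18450 − 17956 = 494
r = 546 / √(674 × 494) = 546 / 577.0234 ≈ 0.946

0.946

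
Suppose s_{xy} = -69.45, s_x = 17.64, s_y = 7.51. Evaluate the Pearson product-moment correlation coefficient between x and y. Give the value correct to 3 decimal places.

r = Cov(x,y) / (s_x · s_y) = -69.45 / (17.64 × 7.51)
  = -69.45 / 132.4764 ≈ -0.524

-0.524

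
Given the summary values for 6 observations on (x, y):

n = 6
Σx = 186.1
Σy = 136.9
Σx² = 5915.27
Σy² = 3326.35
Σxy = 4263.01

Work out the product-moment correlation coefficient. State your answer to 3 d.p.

r = (nΣxy − ΣxΣy) / √[(nΣx² − (Σx)²)(nΣy² − (Σy)²)]
Numerator: 6×4263.01 − 186.1×136.9 = 100.97
Denominator: √[(35491.62 − 34633.21)(19958.1 − 18741.61)] = √[858.41 × 1216.49] = 1021.8841
r = 100.97 / 1021.8841 ≈ 0.099

0.099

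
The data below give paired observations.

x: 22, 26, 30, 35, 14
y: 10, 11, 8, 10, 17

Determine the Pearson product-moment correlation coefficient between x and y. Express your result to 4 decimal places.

n = 5, Σx = 127, Σy = 56, Σx² = 3481, Σy² = 674, Σxy = 1334
nΣxy − ΣxΣy = 6670 − 7112 = -442
nΣx² − (Σx)² = 17405 − 16129 = 1276; nΣy² − (Σy)² = 3370 − 3136 = 234
r = -442 / √(1276 × 234) = -442 / 546.4284 ≈ -0.8089

-0.8089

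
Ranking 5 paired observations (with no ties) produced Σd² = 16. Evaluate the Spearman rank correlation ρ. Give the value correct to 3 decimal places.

0.200

ρ = 1 − 6Σd² / [n(n²−1)] = 1 − 6×16 / (5×24)
  = 1 − 96/120 = 1 − 0.8000 ≈ 0.200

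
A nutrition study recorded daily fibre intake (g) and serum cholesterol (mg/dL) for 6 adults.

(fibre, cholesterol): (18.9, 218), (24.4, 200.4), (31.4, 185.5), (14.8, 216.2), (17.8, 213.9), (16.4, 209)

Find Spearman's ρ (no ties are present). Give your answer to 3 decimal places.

-0.600

Rank fibre: 4, 5, 6, 1, 3, 2
Rank cholesterol: 6, 2, 1, 5, 4, 3
d = rank(fibre) − rank(cholesterol): -2, 3, 5, -4, -1, -1; Σd² = 56
ρ = 1 − 6Σd² / [n(n²−1)] = 1 − 6×56 / (6×35) = 1 − 336/210 ≈ -0.600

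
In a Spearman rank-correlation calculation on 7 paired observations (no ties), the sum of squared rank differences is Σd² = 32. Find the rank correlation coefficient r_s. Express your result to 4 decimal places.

0.4286

ρ = 1 − 6Σd² / [n(n²−1)] = 1 − 6×32 / (7×48)
  = 1 − 192/336 = 1 − 0.57143 ≈ 0.4286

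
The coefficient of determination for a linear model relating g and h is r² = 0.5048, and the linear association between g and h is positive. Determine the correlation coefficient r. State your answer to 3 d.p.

|r| = √0.5048 = 0.710
The association is positive, so r = 0.710.

0.710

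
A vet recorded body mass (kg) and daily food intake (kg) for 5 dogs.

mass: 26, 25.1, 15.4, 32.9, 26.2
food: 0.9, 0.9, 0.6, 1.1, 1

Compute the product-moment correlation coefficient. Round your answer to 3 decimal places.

n = 5, Σx = 125.6, Σy = 4.5, Σx² = 3312.02, Σy² = 4.19, Σxy = 117.62
nΣxy − ΣxΣy = 588.1 − 565.2 = 22.9
nΣx² − (Σx)² = 16560.1 − 15775.36 = 784.74; nΣy² − (Σy)² = 20.95 − 20.25 = 0.7
r = 22.9 / √(784.74 × 0.7) = 22.9 / 23.4375 ≈ 0.977

0.977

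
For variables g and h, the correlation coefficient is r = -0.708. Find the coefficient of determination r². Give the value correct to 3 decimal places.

0.501

r² = (-0.708)² = 0.501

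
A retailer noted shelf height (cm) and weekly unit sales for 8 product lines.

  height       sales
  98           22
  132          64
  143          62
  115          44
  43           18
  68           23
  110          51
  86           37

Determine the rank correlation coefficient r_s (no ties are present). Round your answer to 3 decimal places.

Rank height: 4, 7, 8, 6, 1, 2, 5, 3
Rank sales: 2, 8, 7, 5, 1, 3, 6, 4
d = rank(height) − rank(sales): 2, -1, 1, 1, 0, -1, -1, -1; Σd² = 10
ρ = 1 − 6Σd² / [n(n²−1)] = 1 − 6×10 / (8×63) = 1 − 60/504 ≈ 0.881

0.881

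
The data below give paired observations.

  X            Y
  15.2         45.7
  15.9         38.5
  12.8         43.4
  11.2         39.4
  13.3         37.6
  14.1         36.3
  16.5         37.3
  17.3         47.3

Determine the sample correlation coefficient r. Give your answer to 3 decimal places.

n = 8, ΣX = 116.3, ΣY = 325.5, ΣX² = 1720.37, ΣY² = 13366.69, ΣXY = 4749.24
nΣXY − ΣXΣY = 37993.92 − 37855.65 = 138.27
nΣX² − (ΣX)² = 13762.96 − 13525.69 = 237.27; nΣY² − (ΣY)² = 106933.52 − 105950.25 = 983.27
r = 138.27 / √(237.27 × 983.27) = 138.27 / 483.0119 ≈ 0.286

0.286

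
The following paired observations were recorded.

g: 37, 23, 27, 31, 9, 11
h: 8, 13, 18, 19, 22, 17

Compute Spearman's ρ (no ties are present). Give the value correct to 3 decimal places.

Rank g: 6, 3, 4, 5, 1, 2
Rank h: 1, 2, 4, 5, 6, 3
d = rank(g) − rank(h): 5, 1, 0, 0, -5, -1; Σd² = 52
ρ = 1 − 6Σd² / [n(n²−1)] = 1 − 6×52 / (6×35) = 1 − 312/210 ≈ -0.486

-0.486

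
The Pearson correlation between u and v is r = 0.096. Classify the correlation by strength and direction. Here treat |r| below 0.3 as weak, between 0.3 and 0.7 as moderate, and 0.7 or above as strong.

weak positive

r = 0.096 > 0 so the relationship is positive.
|r| = 0.096, which falls in the weak range.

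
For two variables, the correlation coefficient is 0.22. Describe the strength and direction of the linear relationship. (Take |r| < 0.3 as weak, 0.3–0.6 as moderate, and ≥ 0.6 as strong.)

weak positive

r = 0.22 > 0 so the relationship is positive.
|r| = 0.22, which falls in the weak range.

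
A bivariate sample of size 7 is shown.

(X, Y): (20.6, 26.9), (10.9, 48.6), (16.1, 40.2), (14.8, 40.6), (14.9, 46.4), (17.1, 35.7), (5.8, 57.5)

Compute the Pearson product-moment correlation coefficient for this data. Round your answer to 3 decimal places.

-0.962

n = 7, ΣX = 100.2, ΣY = 295.9, ΣX² = 1569.48, ΣY² = 13083.67, ΣXY = 3967.31
nΣXY − ΣXΣY = 27771.17 − 29649.18 = -1878.01
nΣX² − (ΣX)² = 10986.36 − 10040.04 = 946.32; nΣY² − (ΣY)² = 91585.69 − 87556.81 = 4028.88
r = -1878.01 / √(946.32 × 4028.88) = -1878.01 / 1952.5905 ≈ -0.962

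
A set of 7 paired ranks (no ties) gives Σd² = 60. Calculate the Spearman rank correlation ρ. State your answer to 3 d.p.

ρ = 1 − 6Σd² / [n(n²−1)] = 1 − 6×60 / (7×48)
  = 1 − 360/336 = 1 − 1.0714 ≈ -0.071

-0.071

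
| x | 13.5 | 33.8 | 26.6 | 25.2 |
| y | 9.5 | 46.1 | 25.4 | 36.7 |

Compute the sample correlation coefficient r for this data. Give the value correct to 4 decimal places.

0.9336

n = 4, Σx = 99.1, Σy = 117.7, Σx² = 2667.29, Σy² = 4207.51, Σxy = 3286.91
nΣxy − ΣxΣy = 13147.64 − 11664.07 = 1483.57
nΣx² − (Σx)² = 10669.16 − 9820.81 = 848.35; nΣy² − (Σy)² = 16830.04 − 13853.29 = 2976.75
r = 1483.57 / √(848.35 × 2976.75) = 1483.57 / 1589.1274 ≈ 0.9336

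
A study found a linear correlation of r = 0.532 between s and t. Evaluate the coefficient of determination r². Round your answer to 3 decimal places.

r² = (0.532)² = 0.283

0.283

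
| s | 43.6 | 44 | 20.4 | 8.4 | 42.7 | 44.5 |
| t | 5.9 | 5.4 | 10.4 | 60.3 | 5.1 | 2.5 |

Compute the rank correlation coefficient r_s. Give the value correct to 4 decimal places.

Rank s: 4, 5, 2, 1, 3, 6
Rank t: 4, 3, 5, 6, 2, 1
d = rank(s) − rank(t): 0, 2, -3, -5, 1, 5; Σd² = 64
ρ = 1 − 6Σd² / [n(n²−1)] = 1 − 6×64 / (6×35) = 1 − 384/210 ≈ -0.8286

-0.8286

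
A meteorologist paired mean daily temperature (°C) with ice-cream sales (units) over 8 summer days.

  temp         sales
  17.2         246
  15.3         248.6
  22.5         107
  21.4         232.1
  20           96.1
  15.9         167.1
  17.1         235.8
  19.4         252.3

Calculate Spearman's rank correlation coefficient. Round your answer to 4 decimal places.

Rank temp: 4, 1, 8, 7, 6, 2, 3, 5
Rank sales: 6, 7, 2, 4, 1, 3, 5, 8
d = rank(temp) − rank(sales): -2, -6, 6, 3, 5, -1, -2, -3; Σd² = 124
ρ = 1 − 6Σd² / [n(n²−1)] = 1 − 6×124 / (8×63) = 1 − 744/504 ≈ -0.4762

-0.4762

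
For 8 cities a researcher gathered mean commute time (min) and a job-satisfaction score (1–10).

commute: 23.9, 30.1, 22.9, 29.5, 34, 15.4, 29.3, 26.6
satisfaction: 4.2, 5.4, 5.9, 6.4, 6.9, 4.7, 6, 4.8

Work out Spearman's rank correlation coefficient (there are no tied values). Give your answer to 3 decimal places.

Rank commute: 3, 7, 2, 6, 8, 1, 5, 4
Rank satisfaction: 1, 4, 5, 7, 8, 2, 6, 3
d = rank(commute) − rank(satisfaction): 2, 3, -3, -1, 0, -1, -1, 1; Σd² = 26
ρ = 1 − 6Σd² / [n(n²−1)] = 1 − 6×26 / (8×63) = 1 − 156/504 ≈ 0.690

0.690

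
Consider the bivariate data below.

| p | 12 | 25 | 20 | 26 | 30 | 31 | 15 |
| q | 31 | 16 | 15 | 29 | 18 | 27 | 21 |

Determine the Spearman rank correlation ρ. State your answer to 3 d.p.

Rank p: 1, 4, 3, 5, 6, 7, 2
Rank q: 7, 2, 1, 6, 3, 5, 4
d = rank(p) − rank(q): -6, 2, 2, -1, 3, 2, -2; Σd² = 62
ρ = 1 − 6Σd² / [n(n²−1)] = 1 − 6×62 / (7×48) = 1 − 372/336 ≈ -0.107

-0.107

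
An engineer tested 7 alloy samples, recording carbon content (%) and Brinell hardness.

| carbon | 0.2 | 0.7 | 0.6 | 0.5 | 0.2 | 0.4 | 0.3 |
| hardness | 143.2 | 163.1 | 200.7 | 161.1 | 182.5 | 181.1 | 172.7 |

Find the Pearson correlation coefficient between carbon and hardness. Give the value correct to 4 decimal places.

n = 7, Σx = 2.9, Σy = 1204.4, Σx² = 1.43, Σy² = 209270.3, Σxy = 504.53
nΣxy − ΣxΣy = 3531.71 − 3492.76 = 38.95
nΣx² − (Σx)² = 10.01 − 8.41 = 1.6; nΣy² − (Σy)² = 1464892.1 − 1450579.36 = 14312.74
r = 38.95 / √(1.6 × 14312.74) = 38.95 / 151.3287 ≈ 0.2574

0.2574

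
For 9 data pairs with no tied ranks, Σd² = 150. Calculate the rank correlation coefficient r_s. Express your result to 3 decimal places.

-0.250

ρ = 1 − 6Σd² / [n(n²−1)] = 1 − 6×150 / (9×80)
  = 1 − 900/720 = 1 − 1.2500 ≈ -0.250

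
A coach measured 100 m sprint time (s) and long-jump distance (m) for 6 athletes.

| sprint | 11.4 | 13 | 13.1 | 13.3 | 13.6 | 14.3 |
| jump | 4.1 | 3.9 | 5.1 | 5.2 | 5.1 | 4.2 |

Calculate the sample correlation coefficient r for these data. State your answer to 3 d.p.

n = 6, Σx = 78.7, Σy = 27.6, Σx² = 1036.91, Σy² = 128.72, Σxy = 362.83
nΣxy − ΣxΣy = 2176.98 − 2172.12 = 4.86
nΣx² − (Σx)² = 6221.46 − 6193.69 = 27.77; nΣy² − (Σy)² = 772.32 − 761.76 = 10.56
r = 4.86 / √(27.77 × 10.56) = 4.86 / 17.1246 ≈ 0.284

0.284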